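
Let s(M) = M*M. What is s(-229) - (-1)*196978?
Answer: 249419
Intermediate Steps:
s(M) = M²
s(-229) - (-1)*196978 = (-229)² - (-1)*196978 = 52441 - 1*(-196978) = 52441 + 196978 = 249419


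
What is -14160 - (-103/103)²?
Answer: -14161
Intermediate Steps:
-14160 - (-103/103)² = -14160 - (-103*1/103)² = -14160 - 1*(-1)² = -14160 - 1*1 = -14160 - 1 = -14161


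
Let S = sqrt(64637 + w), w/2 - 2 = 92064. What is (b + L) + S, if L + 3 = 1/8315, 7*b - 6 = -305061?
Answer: -2536706933/58205 + 3*sqrt(27641) ≈ -43084.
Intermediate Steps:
w = 184132 (w = 4 + 2*92064 = 4 + 184128 = 184132)
b = -305055/7 (b = 6/7 + (1/7)*(-305061) = 6/7 - 305061/7 = -305055/7 ≈ -43579.)
L = -24944/8315 (L = -3 + 1/8315 = -24944/8315 ≈ -2.9999)
S = 3*sqrt(27641) (S = sqrt(64637 + 184132) = sqrt(248769) = 3*sqrt(27641) ≈ 498.77)
(b + L) + S = (-305055/7 - 24944/8315) + 3*sqrt(27641) = -2536706933/58205 + 3*sqrt(27641)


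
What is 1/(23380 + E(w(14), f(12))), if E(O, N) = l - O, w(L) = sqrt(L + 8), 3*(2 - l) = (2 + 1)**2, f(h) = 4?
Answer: 23379/546577619 + sqrt(22)/546577619 ≈ 4.2782e-5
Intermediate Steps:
l = -1 (l = 2 - (2 + 1)**2/3 = 2 - 1/3*3**2 = 2 - 1/3*9 = 2 - 3 = -1)
w(L) = sqrt(8 + L)
E(O, N) = -1 - O
1/(23380 + E(w(14), f(12))) = 1/(23380 + (-1 - sqrt(8 + 14))) = 1/(23380 + (-1 - sqrt(22))) = 1/(23379 - sqrt(22))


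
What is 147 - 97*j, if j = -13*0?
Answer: 147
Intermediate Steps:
j = 0
147 - 97*j = 147 - 97*0 = 147 + 0 = 147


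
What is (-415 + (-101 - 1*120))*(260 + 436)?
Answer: -442656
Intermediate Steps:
(-415 + (-101 - 1*120))*(260 + 436) = (-415 + (-101 - 120))*696 = (-415 - 221)*696 = -636*696 = -442656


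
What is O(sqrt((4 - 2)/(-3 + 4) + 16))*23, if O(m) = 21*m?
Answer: 1449*sqrt(2) ≈ 2049.2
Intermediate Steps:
O(sqrt((4 - 2)/(-3 + 4) + 16))*23 = (21*sqrt((4 - 2)/(-3 + 4) + 16))*23 = (21*sqrt(2/1 + 16))*23 = (21*sqrt(2*1 + 16))*23 = (21*sqrt(2 + 16))*23 = (21*sqrt(18))*23 = (21*(3*sqrt(2)))*23 = (63*sqrt(2))*23 = 1449*sqrt(2)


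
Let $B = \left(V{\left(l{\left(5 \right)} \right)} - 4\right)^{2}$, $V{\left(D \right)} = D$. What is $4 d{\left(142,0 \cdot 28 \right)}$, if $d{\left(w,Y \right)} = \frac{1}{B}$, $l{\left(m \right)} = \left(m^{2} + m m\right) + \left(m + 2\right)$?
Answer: $\frac{4}{2809} \approx 0.001424$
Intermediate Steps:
$l{\left(m \right)} = 2 + m + 2 m^{2}$ ($l{\left(m \right)} = \left(m^{2} + m^{2}\right) + \left(2 + m\right) = 2 m^{2} + \left(2 + m\right) = 2 + m + 2 m^{2}$)
$B = 2809$ ($B = \left(\left(2 + 5 + 2 \cdot 5^{2}\right) - 4\right)^{2} = \left(\left(2 + 5 + 2 \cdot 25\right) - 4\right)^{2} = \left(\left(2 + 5 + 50\right) - 4\right)^{2} = \left(57 - 4\right)^{2} = 53^{2} = 2809$)
$d{\left(w,Y \right)} = \frac{1}{2809}$
$4 d{\left(142,0 \cdot 28 \right)} = 4 \cdot \frac{1}{2809} = \frac{4}{2809}$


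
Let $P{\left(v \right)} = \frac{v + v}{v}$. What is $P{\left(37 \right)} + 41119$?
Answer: $41121$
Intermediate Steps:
$P{\left(v \right)} = 2$ ($P{\left(v \right)} = \frac{2 v}{v} = 2$)
$P{\left(37 \right)} + 41119 = 2 + 41119 = 41121$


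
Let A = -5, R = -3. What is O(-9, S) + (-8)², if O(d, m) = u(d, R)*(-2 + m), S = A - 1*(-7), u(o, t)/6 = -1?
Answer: 64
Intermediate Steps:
u(o, t) = -6 (u(o, t) = 6*(-1) = -6)
S = 2 (S = -5 - 1*(-7) = -5 + 7 = 2)
O(d, m) = 12 - 6*m (O(d, m) = -6*(-2 + m) = 12 - 6*m)
O(-9, S) + (-8)² = (12 - 6*2) + (-8)² = (12 - 12) + 64 = 0 + 64 = 64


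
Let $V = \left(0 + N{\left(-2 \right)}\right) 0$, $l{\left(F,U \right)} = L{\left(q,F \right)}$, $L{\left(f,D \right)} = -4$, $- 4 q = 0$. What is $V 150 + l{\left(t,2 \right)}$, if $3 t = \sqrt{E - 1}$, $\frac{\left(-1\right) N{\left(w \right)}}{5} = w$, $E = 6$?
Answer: $-4$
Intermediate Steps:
$N{\left(w \right)} = - 5 w$
$q = 0$ ($q = \left(- \frac{1}{4}\right) 0 = 0$)
$t = \frac{\sqrt{5}}{3}$ ($t = \frac{\sqrt{6 - 1}}{3} = \frac{\sqrt{5}}{3} \approx 0.74536$)
$l{\left(F,U \right)} = -4$
$V = 0$ ($V = \left(0 - -10\right) 0 = \left(0 + 10\right) 0 = 10 \cdot 0 = 0$)
$V 150 + l{\left(t,2 \right)} = 0 \cdot 150 - 4 = 0 - 4 = -4$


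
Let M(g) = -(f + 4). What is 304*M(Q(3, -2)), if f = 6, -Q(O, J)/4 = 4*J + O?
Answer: -3040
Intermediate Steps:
Q(O, J) = -16*J - 4*O (Q(O, J) = -4*(4*J + O) = -4*(O + 4*J) = -16*J - 4*O)
M(g) = -10 (M(g) = -(6 + 4) = -1*10 = -10)
304*M(Q(3, -2)) = 304*(-10) = -3040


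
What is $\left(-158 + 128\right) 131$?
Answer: $-3930$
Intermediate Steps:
$\left(-158 + 128\right) 131 = \left(-30\right) 131 = -3930$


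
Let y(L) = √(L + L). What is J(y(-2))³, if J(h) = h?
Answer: -8*I ≈ -8.0*I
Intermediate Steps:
y(L) = √2*√L (y(L) = √(2*L) = √2*√L)
J(y(-2))³ = (√2*√(-2))³ = (√2*(I*√2))³ = (2*I)³ = -8*I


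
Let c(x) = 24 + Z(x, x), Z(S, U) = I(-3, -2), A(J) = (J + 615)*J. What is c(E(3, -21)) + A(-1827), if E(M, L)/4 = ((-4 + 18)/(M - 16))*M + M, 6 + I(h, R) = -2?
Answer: 2214340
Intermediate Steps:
I(h, R) = -8 (I(h, R) = -6 - 2 = -8)
A(J) = J*(615 + J) (A(J) = (615 + J)*J = J*(615 + J))
Z(S, U) = -8
E(M, L) = 4*M + 56*M/(-16 + M) (E(M, L) = 4*(((-4 + 18)/(M - 16))*M + M) = 4*((14/(-16 + M))*M + M) = 4*(14*M/(-16 + M) + M) = 4*(M + 14*M/(-16 + M)) = 4*M + 56*M/(-16 + M))
c(x) = 16 (c(x) = 24 - 8 = 16)
c(E(3, -21)) + A(-1827) = 16 - 1827*(615 - 1827) = 16 - 1827*(-1212) = 16 + 2214324 = 2214340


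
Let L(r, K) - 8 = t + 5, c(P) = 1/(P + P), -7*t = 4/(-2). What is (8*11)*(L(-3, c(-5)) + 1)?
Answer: 8800/7 ≈ 1257.1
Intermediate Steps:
t = 2/7 (t = -4/(7*(-2)) = -4*(-1)/(7*2) = -1/7*(-2) = 2/7 ≈ 0.28571)
c(P) = 1/(2*P)
L(r, K) = 93/7 (L(r, K) = 8 + (2/7 + 5) = 8 + 37/7 = 93/7)
(8*11)*(L(-3, c(-5)) + 1) = (8*11)*(93/7 + 1) = 88*(100/7) = 8800/7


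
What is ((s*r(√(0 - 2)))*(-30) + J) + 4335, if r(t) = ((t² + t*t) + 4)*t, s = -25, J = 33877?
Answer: 38212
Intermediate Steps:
r(t) = t*(4 + 2*t²) (r(t) = ((t² + t²) + 4)*t = (2*t² + 4)*t = (4 + 2*t²)*t = t*(4 + 2*t²))
((s*r(√(0 - 2)))*(-30) + J) + 4335 = (-50*√(0 - 2)*(2 + (√(0 - 2))²)*(-30) + 33877) + 4335 = (-50*√(-2)*(2 + (√(-2))²)*(-30) + 33877) + 4335 = (-50*I*√2*(2 + (I*√2)²)*(-30) + 33877) + 4335 = (-50*I*√2*(2 - 2)*(-30) + 33877) + 4335 = (-50*I*√2*0*(-30) + 33877) + 4335 = (-25*0*(-30) + 33877) + 4335 = (0*(-30) + 33877) + 4335 = (0 + 33877) + 4335 = 33877 + 4335 = 38212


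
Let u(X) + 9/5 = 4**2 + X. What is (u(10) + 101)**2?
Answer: 391876/25 ≈ 15675.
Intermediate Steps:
u(X) = 71/5 + X (u(X) = -9/5 + (4**2 + X) = -9/5 + (16 + X) = 71/5 + X)
(u(10) + 101)**2 = ((71/5 + 10) + 101)**2 = (121/5 + 101)**2 = (626/5)**2 = 391876/25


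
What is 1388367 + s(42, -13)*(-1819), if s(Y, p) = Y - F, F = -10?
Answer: 1293779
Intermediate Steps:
s(Y, p) = 10 + Y (s(Y, p) = Y - 1*(-10) = Y + 10 = 10 + Y)
1388367 + s(42, -13)*(-1819) = 1388367 + (10 + 42)*(-1819) = 1388367 + 52*(-1819) = 1388367 - 94588 = 1293779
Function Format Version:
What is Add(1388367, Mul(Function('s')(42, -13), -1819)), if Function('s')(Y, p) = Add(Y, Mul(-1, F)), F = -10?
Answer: 1293779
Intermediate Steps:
Function('s')(Y, p) = Add(10, Y) (Function('s')(Y, p) = Add(Y, Mul(-1, -10)) = Add(Y, 10) = Add(10, Y))
Add(1388367, Mul(Function('s')(42, -13), -1819)) = Add(1388367, Mul(Add(10, 42), -1819)) = Add(1388367, Mul(52, -1819)) = Add(1388367, -94588) = 1293779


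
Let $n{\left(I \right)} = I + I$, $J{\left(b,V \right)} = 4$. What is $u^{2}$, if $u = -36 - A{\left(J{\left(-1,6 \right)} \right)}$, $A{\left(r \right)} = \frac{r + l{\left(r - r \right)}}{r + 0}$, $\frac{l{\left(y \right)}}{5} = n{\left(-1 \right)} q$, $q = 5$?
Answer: $\frac{2401}{4} \approx 600.25$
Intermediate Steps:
$n{\left(I \right)} = 2 I$
$l{\left(y \right)} = -50$ ($l{\left(y \right)} = 5 \cdot 2 \left(-1\right) 5 = 5 \left(\left(-2\right) 5\right) = 5 \left(-10\right) = -50$)
$A{\left(r \right)} = \frac{-50 + r}{r}$ ($A{\left(r \right)} = \frac{r - 50}{r + 0} = \frac{-50 + r}{r}$)
$u = - \frac{49}{2}$ ($u = -36 - \frac{-50 + 4}{4} = -36 - \frac{1}{4} \left(-46\right) = -36 - - \frac{23}{2} = -36 + \frac{23}{2} = - \frac{49}{2} \approx -24.5$)
$u^{2} = \left(- \frac{49}{2}\right)^{2} = \frac{2401}{4}$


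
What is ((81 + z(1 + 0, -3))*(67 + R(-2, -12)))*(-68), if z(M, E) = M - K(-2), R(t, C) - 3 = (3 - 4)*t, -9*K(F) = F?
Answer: -400384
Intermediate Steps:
K(F) = -F/9
R(t, C) = 3 - t (R(t, C) = 3 + (3 - 4)*t = 3 - t)
z(M, E) = -2/9 + M (z(M, E) = M - (-1)*(-2)/9 = M - 1*2/9 = M - 2/9 = -2/9 + M)
((81 + z(1 + 0, -3))*(67 + R(-2, -12)))*(-68) = ((81 + (-2/9 + (1 + 0)))*(67 + (3 - 1*(-2))))*(-68) = ((81 + (-2/9 + 1))*(67 + (3 + 2)))*(-68) = ((81 + 7/9)*(67 + 5))*(-68) = ((736/9)*72)*(-68) = 5888*(-68) = -400384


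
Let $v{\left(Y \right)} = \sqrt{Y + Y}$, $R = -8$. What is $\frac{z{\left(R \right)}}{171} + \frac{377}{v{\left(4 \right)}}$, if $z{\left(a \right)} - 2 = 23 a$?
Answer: $- \frac{182}{171} + \frac{377 \sqrt{2}}{4} \approx 132.23$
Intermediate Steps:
$v{\left(Y \right)} = \sqrt{2} \sqrt{Y}$ ($v{\left(Y \right)} = \sqrt{2 Y} = \sqrt{2} \sqrt{Y}$)
$z{\left(a \right)} = 2 + 23 a$
$\frac{z{\left(R \right)}}{171} + \frac{377}{v{\left(4 \right)}} = \frac{2 + 23 \left(-8\right)}{171} + \frac{377}{\sqrt{2} \sqrt{4}} = \left(2 - 184\right) \frac{1}{171} + \frac{377}{\sqrt{2} \cdot 2} = \left(-182\right) \frac{1}{171} + \frac{377}{2 \sqrt{2}} = - \frac{182}{171} + 377 \frac{\sqrt{2}}{4} = - \frac{182}{171} + \frac{377 \sqrt{2}}{4}$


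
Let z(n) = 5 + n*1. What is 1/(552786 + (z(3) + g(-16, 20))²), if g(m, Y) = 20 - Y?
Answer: 1/552850 ≈ 1.8088e-6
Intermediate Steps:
z(n) = 5 + n
1/(552786 + (z(3) + g(-16, 20))²) = 1/(552786 + ((5 + 3) + (20 - 1*20))²) = 1/(552786 + (8 + (20 - 20))²) = 1/(552786 + (8 + 0)²) = 1/(552786 + 8²) = 1/(552786 + 64) = 1/552850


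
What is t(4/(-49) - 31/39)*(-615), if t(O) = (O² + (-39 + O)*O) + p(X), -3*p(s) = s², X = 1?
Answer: -26492153690/1217307 ≈ -21763.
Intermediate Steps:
p(s) = -s²/3
t(O) = -⅓ + O² + O*(-39 + O) (t(O) = (O² + (-39 + O)*O) - ⅓*1² = (O² + O*(-39 + O)) - ⅓*1 = (O² + O*(-39 + O)) - ⅓ = -⅓ + O² + O*(-39 + O))
t(4/(-49) - 31/39)*(-615) = (-⅓ - 39*(4/(-49) - 31/39) + 2*(4/(-49) - 31/39)²)*(-615) = (-⅓ - 39*(4*(-1/49) - 31*1/39) + 2*(4*(-1/49) - 31*1/39)²)*(-615) = (-⅓ - 39*(-4/49 - 31/39) + 2*(-4/49 - 31/39)²)*(-615) = (-⅓ - 39*(-1675/1911) + 2*(-1675/1911)²)*(-615) = (-⅓ + 1675/49 + 2*(2805625/3651921))*(-615) = (-⅓ + 1675/49 + 5611250/3651921)*(-615) = (129230018/3651921)*(-615) = -26492153690/1217307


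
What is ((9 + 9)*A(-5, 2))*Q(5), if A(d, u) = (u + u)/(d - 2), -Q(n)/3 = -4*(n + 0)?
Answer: -4320/7 ≈ -617.14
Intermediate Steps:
Q(n) = 12*n (Q(n) = -(-12)*(n + 0) = -(-12)*n = 12*n)
A(d, u) = 2*u/(-2 + d) (A(d, u) = (2*u)/(-2 + d) = 2*u/(-2 + d))
((9 + 9)*A(-5, 2))*Q(5) = ((9 + 9)*(2*2/(-2 - 5)))*(12*5) = (18*(2*2/(-7)))*60 = (18*(2*2*(-⅐)))*60 = (18*(-4/7))*60 = -72/7*60 = -4320/7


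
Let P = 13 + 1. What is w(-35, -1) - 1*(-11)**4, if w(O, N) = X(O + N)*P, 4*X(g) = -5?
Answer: -29317/2 ≈ -14659.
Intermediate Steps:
P = 14
X(g) = -5/4 (X(g) = (1/4)*(-5) = -5/4)
w(O, N) = -35/2 (w(O, N) = -5/4*14 = -35/2)
w(-35, -1) - 1*(-11)**4 = -35/2 - 1*(-11)**4 = -35/2 - 1*14641 = -35/2 - 14641 = -29317/2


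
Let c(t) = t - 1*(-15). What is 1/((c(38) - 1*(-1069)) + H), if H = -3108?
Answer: -1/1986 ≈ -0.00050353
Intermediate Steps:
c(t) = 15 + t (c(t) = t + 15 = 15 + t)
1/((c(38) - 1*(-1069)) + H) = 1/(((15 + 38) - 1*(-1069)) - 3108) = 1/((53 + 1069) - 3108) = 1/(1122 - 3108) = 1/(-1986) = -1/1986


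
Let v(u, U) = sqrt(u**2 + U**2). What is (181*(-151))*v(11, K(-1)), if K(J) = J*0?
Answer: -300641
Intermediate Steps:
K(J) = 0
v(u, U) = sqrt(U**2 + u**2)
(181*(-151))*v(11, K(-1)) = (181*(-151))*sqrt(0**2 + 11**2) = -27331*sqrt(0 + 121) = -27331*sqrt(121) = -27331*11 = -300641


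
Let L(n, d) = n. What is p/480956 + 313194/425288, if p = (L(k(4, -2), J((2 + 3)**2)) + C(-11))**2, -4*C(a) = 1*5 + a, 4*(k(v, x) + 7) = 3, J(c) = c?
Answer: 301284258049/409089630656 ≈ 0.73647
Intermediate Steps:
k(v, x) = -25/4 (k(v, x) = -7 + (1/4)*3 = -7 + 3/4 = -25/4)
C(a) = -5/4 - a/4 (C(a) = -(1*5 + a)/4 = -(5 + a)/4 = -5/4 - a/4)
p = 361/16 (p = (-25/4 + (-5/4 - 1/4*(-11)))**2 = (-25/4 + (-5/4 + 11/4))**2 = (-25/4 + 3/2)**2 = (-19/4)**2 = 361/16 ≈ 22.563)
p/480956 + 313194/425288 = (361/16)/480956 + 313194/425288 = (361/16)*(1/480956) + 313194*(1/425288) = 361/7695296 + 156597/212644 = 301284258049/409089630656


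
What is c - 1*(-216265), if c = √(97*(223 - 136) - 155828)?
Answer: 216265 + I*√147389 ≈ 2.1627e+5 + 383.91*I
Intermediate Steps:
c = I*√147389 (c = √(97*87 - 155828) = √(8439 - 155828) = √(-147389) = I*√147389 ≈ 383.91*I)
c - 1*(-216265) = I*√147389 - 1*(-216265) = I*√147389 + 216265 = 216265 + I*√147389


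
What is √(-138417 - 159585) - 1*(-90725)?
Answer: 90725 + I*√298002 ≈ 90725.0 + 545.9*I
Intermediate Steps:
√(-138417 - 159585) - 1*(-90725) = √(-298002) + 90725 = I*√298002 + 90725 = 90725 + I*√298002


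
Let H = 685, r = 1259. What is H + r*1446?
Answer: 1821199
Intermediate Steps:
H + r*1446 = 685 + 1259*1446 = 685 + 1820514 = 1821199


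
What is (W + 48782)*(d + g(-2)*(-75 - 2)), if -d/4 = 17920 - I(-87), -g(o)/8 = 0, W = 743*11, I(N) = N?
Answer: -4102354740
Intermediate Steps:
W = 8173
g(o) = 0 (g(o) = -8*0 = 0)
d = -72028 (d = -4*(17920 - 1*(-87)) = -4*(17920 + 87) = -4*18007 = -72028)
(W + 48782)*(d + g(-2)*(-75 - 2)) = (8173 + 48782)*(-72028 + 0*(-75 - 2)) = 56955*(-72028 + 0*(-77)) = 56955*(-72028 + 0) = 56955*(-72028) = -4102354740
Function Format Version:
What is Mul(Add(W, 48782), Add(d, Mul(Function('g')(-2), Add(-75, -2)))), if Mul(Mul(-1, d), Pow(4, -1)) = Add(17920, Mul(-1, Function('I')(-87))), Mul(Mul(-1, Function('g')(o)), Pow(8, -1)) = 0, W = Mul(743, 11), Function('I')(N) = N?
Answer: -4102354740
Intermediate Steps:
W = 8173
Function('g')(o) = 0 (Function('g')(o) = Mul(-8, 0) = 0)
d = -72028 (d = Mul(-4, Add(17920, Mul(-1, -87))) = Mul(-4, Add(17920, 87)) = Mul(-4, 18007) = -72028)
Mul(Add(W, 48782), Add(d, Mul(Function('g')(-2), Add(-75, -2)))) = Mul(Add(8173, 48782), Add(-72028, Mul(0, Add(-75, -2)))) = Mul(56955, Add(-72028, Mul(0, -77))) = Mul(56955, Add(-72028, 0)) = Mul(56955, -72028) = -4102354740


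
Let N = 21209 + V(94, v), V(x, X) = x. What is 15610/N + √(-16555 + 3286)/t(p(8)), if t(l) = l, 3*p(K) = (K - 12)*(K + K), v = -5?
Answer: 15610/21303 - 3*I*√13269/64 ≈ 0.73276 - 5.3996*I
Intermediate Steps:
p(K) = 2*K*(-12 + K)/3 (p(K) = ((K - 12)*(K + K))/3 = ((-12 + K)*(2*K))/3 = (2*K*(-12 + K))/3 = 2*K*(-12 + K)/3)
N = 21303 (N = 21209 + 94 = 21303)
15610/N + √(-16555 + 3286)/t(p(8)) = 15610/21303 + √(-16555 + 3286)/(((⅔)*8*(-12 + 8))) = 15610*(1/21303) + √(-13269)/(((⅔)*8*(-4))) = 15610/21303 + (I*√13269)/(-64/3) = 15610/21303 + (I*√13269)*(-3/64) = 15610/21303 - 3*I*√13269/64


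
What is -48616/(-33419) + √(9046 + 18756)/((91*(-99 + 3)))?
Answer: 48616/33419 - √27802/8736 ≈ 1.4357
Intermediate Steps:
-48616/(-33419) + √(9046 + 18756)/((91*(-99 + 3))) = -48616*(-1/33419) + √27802/((91*(-96))) = 48616/33419 + √27802/(-8736) = 48616/33419 + √27802*(-1/8736) = 48616/33419 - √27802/8736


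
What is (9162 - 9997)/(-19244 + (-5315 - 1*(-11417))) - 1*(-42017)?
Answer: 552188249/13142 ≈ 42017.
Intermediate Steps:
(9162 - 9997)/(-19244 + (-5315 - 1*(-11417))) - 1*(-42017) = -835/(-19244 + (-5315 + 11417)) + 42017 = -835/(-19244 + 6102) + 42017 = -835/(-13142) + 42017 = -835*(-1/13142) + 42017 = 835/13142 + 42017 = 552188249/13142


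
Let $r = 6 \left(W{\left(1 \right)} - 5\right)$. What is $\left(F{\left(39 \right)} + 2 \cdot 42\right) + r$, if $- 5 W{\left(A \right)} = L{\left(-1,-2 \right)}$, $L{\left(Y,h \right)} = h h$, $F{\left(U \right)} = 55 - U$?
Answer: $\frac{326}{5} \approx 65.2$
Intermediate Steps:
$L{\left(Y,h \right)} = h^{2}$
$W{\left(A \right)} = - \frac{4}{5}$ ($W{\left(A \right)} = - \frac{\left(-2\right)^{2}}{5} = \left(- \frac{1}{5}\right) 4 = - \frac{4}{5}$)
$r = - \frac{174}{5}$ ($r = 6 \left(- \frac{4}{5} - 5\right) = 6 \left(- \frac{29}{5}\right) = - \frac{174}{5} \approx -34.8$)
$\left(F{\left(39 \right)} + 2 \cdot 42\right) + r = \left(\left(55 - 39\right) + 2 \cdot 42\right) - \frac{174}{5} = \left(\left(55 - 39\right) + 84\right) - \frac{174}{5} = \left(16 + 84\right) - \frac{174}{5} = 100 - \frac{174}{5} = \frac{326}{5}$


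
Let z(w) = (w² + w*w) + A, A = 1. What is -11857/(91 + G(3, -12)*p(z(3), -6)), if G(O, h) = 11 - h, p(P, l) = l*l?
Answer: -11857/919 ≈ -12.902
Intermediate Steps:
z(w) = 1 + 2*w² (z(w) = (w² + w*w) + 1 = (w² + w²) + 1 = 2*w² + 1 = 1 + 2*w²)
p(P, l) = l²
-11857/(91 + G(3, -12)*p(z(3), -6)) = -11857/(91 + (11 - 1*(-12))*(-6)²) = -11857/(91 + (11 + 12)*36) = -11857/(91 + 23*36) = -11857/(91 + 828) = -11857/919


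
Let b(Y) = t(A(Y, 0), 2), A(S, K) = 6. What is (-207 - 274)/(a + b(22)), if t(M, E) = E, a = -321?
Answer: 481/319 ≈ 1.5078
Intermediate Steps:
b(Y) = 2
(-207 - 274)/(a + b(22)) = (-207 - 274)/(-321 + 2) = -481/(-319) = -481*(-1/319) = 481/319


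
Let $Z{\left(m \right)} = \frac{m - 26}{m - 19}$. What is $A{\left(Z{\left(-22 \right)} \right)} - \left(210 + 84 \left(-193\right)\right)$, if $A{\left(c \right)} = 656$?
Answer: $16658$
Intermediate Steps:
$Z{\left(m \right)} = \frac{-26 + m}{-19 + m}$
$A{\left(Z{\left(-22 \right)} \right)} - \left(210 + 84 \left(-193\right)\right) = 656 - \left(210 + 84 \left(-193\right)\right) = 656 - \left(210 - 16212\right) = 656 - -16002 = 656 + 16002 = 16658$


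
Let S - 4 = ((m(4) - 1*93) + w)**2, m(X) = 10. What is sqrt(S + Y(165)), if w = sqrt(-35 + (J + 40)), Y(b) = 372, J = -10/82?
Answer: sqrt(12220665 - 68060*sqrt(82))/41 ≈ 83.086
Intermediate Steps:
J = -5/41 (J = -10*1/82 = -5/41 ≈ -0.12195)
w = 10*sqrt(82)/41 (w = sqrt(-35 + (-5/41 + 40)) = sqrt(-35 + 1635/41) = sqrt(200/41) = 10*sqrt(82)/41 ≈ 2.2086)
S = 4 + (-83 + 10*sqrt(82)/41)**2 (S = 4 + ((10 - 1*93) + 10*sqrt(82)/41)**2 = 4 + ((10 - 93) + 10*sqrt(82)/41)**2 = 4 + (-83 + 10*sqrt(82)/41)**2 ≈ 6531.2)
sqrt(S + Y(165)) = sqrt((282813/41 - 1660*sqrt(82)/41) + 372) = sqrt(298065/41 - 1660*sqrt(82)/41)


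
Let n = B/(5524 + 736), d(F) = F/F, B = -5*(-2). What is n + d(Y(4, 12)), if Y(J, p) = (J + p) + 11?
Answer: 627/626 ≈ 1.0016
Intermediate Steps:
B = 10
Y(J, p) = 11 + J + p
d(F) = 1
n = 1/626 (n = 10/(5524 + 736) = 10/6260 = (1/6260)*10 = 1/626 ≈ 0.0015974)
n + d(Y(4, 12)) = 1/626 + 1 = 627/626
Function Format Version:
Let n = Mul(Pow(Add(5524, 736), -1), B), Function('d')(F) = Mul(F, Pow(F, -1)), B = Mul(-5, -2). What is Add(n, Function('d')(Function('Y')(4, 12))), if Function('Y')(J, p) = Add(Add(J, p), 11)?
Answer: Rational(627, 626) ≈ 1.0016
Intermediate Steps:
B = 10
Function('Y')(J, p) = Add(11, J, p)
Function('d')(F) = 1
n = Rational(1, 626) (n = Mul(Pow(Add(5524, 736), -1), 10) = Mul(Pow(6260, -1), 10) = Mul(Rational(1, 6260), 10) = Rational(1, 626) ≈ 0.0015974)
Add(n, Function('d')(Function('Y')(4, 12))) = Add(Rational(1, 626), 1) = Rational(627, 626)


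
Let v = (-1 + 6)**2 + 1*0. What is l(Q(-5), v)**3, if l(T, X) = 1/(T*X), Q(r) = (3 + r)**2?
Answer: 1/1000000 ≈ 1.0000e-6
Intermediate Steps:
v = 25 (v = 5**2 + 0 = 25 + 0 = 25)
l(T, X) = 1/(T*X)
l(Q(-5), v)**3 = (1/((3 - 5)**2*25))**3 = ((1/25)/(-2)**2)**3 = ((1/25)/4)**3 = ((1/4)*(1/25))**3 = (1/100)**3 = 1/1000000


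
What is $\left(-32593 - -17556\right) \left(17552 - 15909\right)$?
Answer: $-24705791$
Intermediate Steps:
$\left(-32593 - -17556\right) \left(17552 - 15909\right) = \left(-32593 + 17556\right) 1643 = \left(-15037\right) 1643 = -24705791$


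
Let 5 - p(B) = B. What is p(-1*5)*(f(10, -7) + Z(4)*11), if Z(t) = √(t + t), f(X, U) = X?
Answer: 100 + 220*√2 ≈ 411.13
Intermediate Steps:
Z(t) = √2*√t (Z(t) = √(2*t) = √2*√t)
p(B) = 5 - B
p(-1*5)*(f(10, -7) + Z(4)*11) = (5 - (-1)*5)*(10 + (√2*√4)*11) = (5 - 1*(-5))*(10 + (√2*2)*11) = (5 + 5)*(10 + (2*√2)*11) = 10*(10 + 22*√2) = 100 + 220*√2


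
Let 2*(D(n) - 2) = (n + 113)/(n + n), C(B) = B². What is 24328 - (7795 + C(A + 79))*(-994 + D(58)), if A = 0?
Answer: 27875389/2 ≈ 1.3938e+7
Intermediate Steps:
D(n) = 2 + (113 + n)/(4*n) (D(n) = 2 + ((n + 113)/(n + n))/2 = 2 + ((113 + n)/((2*n)))/2 = 2 + ((113 + n)*(1/(2*n)))/2 = 2 + ((113 + n)/(2*n))/2 = 2 + (113 + n)/(4*n))
24328 - (7795 + C(A + 79))*(-994 + D(58)) = 24328 - (7795 + (0 + 79)²)*(-994 + (¼)*(113 + 9*58)/58) = 24328 - (7795 + 79²)*(-994 + (¼)*(1/58)*(113 + 522)) = 24328 - (7795 + 6241)*(-994 + (¼)*(1/58)*635) = 24328 - 14036*(-994 + 635/232) = 24328 - 14036*(-229973)/232 = 24328 - 1*(-27826733/2) = 24328 + 27826733/2 = 27875389/2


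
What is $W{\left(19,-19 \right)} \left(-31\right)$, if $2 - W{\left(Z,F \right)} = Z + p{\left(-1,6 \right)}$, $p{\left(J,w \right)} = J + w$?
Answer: $682$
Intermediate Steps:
$W{\left(Z,F \right)} = -3 - Z$ ($W{\left(Z,F \right)} = 2 - \left(Z + \left(-1 + 6\right)\right) = 2 - \left(Z + 5\right) = 2 - \left(5 + Z\right) = -3 - Z$)
$W{\left(19,-19 \right)} \left(-31\right) = \left(-3 - 19\right) \left(-31\right) = \left(-22\right) \left(-31\right) = 682$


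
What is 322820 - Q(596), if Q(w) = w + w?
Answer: 321628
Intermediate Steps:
Q(w) = 2*w
322820 - Q(596) = 322820 - 2*596 = 322820 - 1*1192 = 322820 - 1192 = 321628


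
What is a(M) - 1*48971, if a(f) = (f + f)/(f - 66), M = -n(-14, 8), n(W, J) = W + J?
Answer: -244856/5 ≈ -48971.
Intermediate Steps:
n(W, J) = J + W
M = 6 (M = -(8 - 14) = -1*(-6) = 6)
a(f) = 2*f/(-66 + f) (a(f) = (2*f)/(-66 + f) = 2*f/(-66 + f))
a(M) - 1*48971 = 2*6/(-66 + 6) - 1*48971 = 2*6/(-60) - 48971 = 2*6*(-1/60) - 48971 = -⅕ - 48971 = -244856/5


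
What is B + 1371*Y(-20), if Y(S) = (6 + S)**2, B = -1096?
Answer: 267620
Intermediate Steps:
B + 1371*Y(-20) = -1096 + 1371*(6 - 20)**2 = -1096 + 1371*(-14)**2 = -1096 + 1371*196 = -1096 + 268716 = 267620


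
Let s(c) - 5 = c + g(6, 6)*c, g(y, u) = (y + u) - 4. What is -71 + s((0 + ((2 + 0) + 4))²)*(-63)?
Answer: -20798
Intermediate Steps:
g(y, u) = -4 + u + y (g(y, u) = (u + y) - 4 = -4 + u + y)
s(c) = 5 + 9*c (s(c) = 5 + (c + (-4 + 6 + 6)*c) = 5 + (c + 8*c) = 5 + 9*c)
-71 + s((0 + ((2 + 0) + 4))²)*(-63) = -71 + (5 + 9*(0 + ((2 + 0) + 4))²)*(-63) = -71 + (5 + 9*(0 + (2 + 4))²)*(-63) = -71 + (5 + 9*(0 + 6)²)*(-63) = -71 + (5 + 9*6²)*(-63) = -71 + (5 + 9*36)*(-63) = -71 + (5 + 324)*(-63) = -71 + 329*(-63) = -71 - 20727 = -20798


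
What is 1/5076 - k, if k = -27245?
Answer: 138295621/5076 ≈ 27245.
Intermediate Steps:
1/5076 - k = 1/5076 - 1*(-27245) = 1/5076 + 27245 = 138295621/5076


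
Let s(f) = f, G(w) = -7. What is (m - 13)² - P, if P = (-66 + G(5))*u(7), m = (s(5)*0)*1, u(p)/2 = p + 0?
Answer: 1191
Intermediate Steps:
u(p) = 2*p (u(p) = 2*(p + 0) = 2*p)
m = 0 (m = (5*0)*1 = 0*1 = 0)
P = -1022 (P = (-66 - 7)*(2*7) = -73*14 = -1022)
(m - 13)² - P = (0 - 13)² - 1*(-1022) = (-13)² + 1022 = 169 + 1022 = 1191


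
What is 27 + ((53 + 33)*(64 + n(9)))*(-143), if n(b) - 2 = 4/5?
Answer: -4107397/5 ≈ -8.2148e+5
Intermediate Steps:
n(b) = 14/5 (n(b) = 2 + 4/5 = 14/5)
27 + ((53 + 33)*(64 + n(9)))*(-143) = 27 + ((53 + 33)*(64 + 14/5))*(-143) = 27 + (86*(334/5))*(-143) = 27 + (28724/5)*(-143) = 27 - 4107532/5 = -4107397/5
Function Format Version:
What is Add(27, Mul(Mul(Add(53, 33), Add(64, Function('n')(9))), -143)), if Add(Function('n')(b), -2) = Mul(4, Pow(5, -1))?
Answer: Rational(-4107397, 5) ≈ -8.2148e+5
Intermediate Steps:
Function('n')(b) = Rational(14, 5) (Function('n')(b) = Add(2, Mul(4, Pow(5, -1))) = Add(2, Mul(4, Rational(1, 5))) = Add(2, Rational(4, 5)) = Rational(14, 5))
Add(27, Mul(Mul(Add(53, 33), Add(64, Function('n')(9))), -143)) = Add(27, Mul(Mul(Add(53, 33), Add(64, Rational(14, 5))), -143)) = Add(27, Mul(Mul(86, Rational(334, 5)), -143)) = Add(27, Mul(Rational(28724, 5), -143)) = Add(27, Rational(-4107532, 5)) = Rational(-4107397, 5)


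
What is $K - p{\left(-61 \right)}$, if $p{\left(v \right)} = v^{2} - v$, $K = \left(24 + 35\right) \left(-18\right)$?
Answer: $-4844$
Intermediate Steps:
$K = -1062$ ($K = 59 \left(-18\right) = -1062$)
$K - p{\left(-61 \right)} = -1062 - - 61 \left(-1 - 61\right) = -1062 - \left(-61\right) \left(-62\right) = -1062 - 3782 = -4844$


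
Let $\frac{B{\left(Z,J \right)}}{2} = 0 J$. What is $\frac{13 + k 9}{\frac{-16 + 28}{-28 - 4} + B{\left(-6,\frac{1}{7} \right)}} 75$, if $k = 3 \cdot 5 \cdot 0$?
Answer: $-2600$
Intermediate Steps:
$B{\left(Z,J \right)} = 0$ ($B{\left(Z,J \right)} = 2 \cdot 0 J = 2 \cdot 0 = 0$)
$k = 0$ ($k = 15 \cdot 0 = 0$)
$\frac{13 + k 9}{\frac{-16 + 28}{-28 - 4} + B{\left(-6,\frac{1}{7} \right)}} 75 = \frac{13 + 0 \cdot 9}{\frac{-16 + 28}{-28 - 4} + 0} \cdot 75 = \frac{13 + 0}{\frac{12}{-32} + 0} \cdot 75 = \frac{13}{12 \left(- \frac{1}{32}\right) + 0} \cdot 75 = \frac{13}{- \frac{3}{8} + 0} \cdot 75 = \frac{13}{- \frac{3}{8}} \cdot 75 = 13 \left(- \frac{8}{3}\right) 75 = \left(- \frac{104}{3}\right) 75 = -2600$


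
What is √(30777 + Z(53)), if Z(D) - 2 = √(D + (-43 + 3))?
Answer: √(30779 + √13) ≈ 175.45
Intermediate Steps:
Z(D) = 2 + √(-40 + D) (Z(D) = 2 + √(D + (-43 + 3)) = 2 + √(D - 40) = 2 + √(-40 + D))
√(30777 + Z(53)) = √(30777 + (2 + √(-40 + 53))) = √(30777 + (2 + √13)) = √(30779 + √13)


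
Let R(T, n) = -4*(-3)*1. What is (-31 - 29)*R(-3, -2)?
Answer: -720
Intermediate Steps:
R(T, n) = 12 (R(T, n) = 12*1 = 12)
(-31 - 29)*R(-3, -2) = (-31 - 29)*12 = -60*12 = -720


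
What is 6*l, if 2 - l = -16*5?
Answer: 492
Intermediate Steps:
l = 82 (l = 2 - (-16)*5 = 2 - 1*(-80) = 2 + 80 = 82)
6*l = 6*82 = 492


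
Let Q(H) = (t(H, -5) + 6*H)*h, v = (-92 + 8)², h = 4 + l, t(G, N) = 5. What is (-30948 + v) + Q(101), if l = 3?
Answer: -19615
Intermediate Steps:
h = 7 (h = 4 + 3 = 7)
v = 7056 (v = (-84)² = 7056)
Q(H) = 35 + 42*H (Q(H) = (5 + 6*H)*7 = 35 + 42*H)
(-30948 + v) + Q(101) = (-30948 + 7056) + (35 + 42*101) = -23892 + (35 + 4242) = -23892 + 4277 = -19615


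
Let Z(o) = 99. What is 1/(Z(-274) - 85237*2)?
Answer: -1/170375 ≈ -5.8694e-6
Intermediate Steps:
1/(Z(-274) - 85237*2) = 1/(99 - 85237*2) = 1/(99 - 170474) = 1/(-170375) = -1/170375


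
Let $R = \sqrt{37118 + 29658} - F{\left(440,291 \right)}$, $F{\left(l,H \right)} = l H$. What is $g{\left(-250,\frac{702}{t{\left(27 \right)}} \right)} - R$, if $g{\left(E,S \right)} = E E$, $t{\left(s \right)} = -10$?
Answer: $190540 - 2 \sqrt{16694} \approx 1.9028 \cdot 10^{5}$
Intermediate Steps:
$F{\left(l,H \right)} = H l$
$g{\left(E,S \right)} = E^{2}$
$R = -128040 + 2 \sqrt{16694}$ ($R = \sqrt{37118 + 29658} - 291 \cdot 440 = \sqrt{66776} - 128040 = 2 \sqrt{16694} - 128040 = -128040 + 2 \sqrt{16694} \approx -1.2778 \cdot 10^{5}$)
$g{\left(-250,\frac{702}{t{\left(27 \right)}} \right)} - R = \left(-250\right)^{2} - \left(-128040 + 2 \sqrt{16694}\right) = 62500 + \left(128040 - 2 \sqrt{16694}\right) = 190540 - 2 \sqrt{16694}$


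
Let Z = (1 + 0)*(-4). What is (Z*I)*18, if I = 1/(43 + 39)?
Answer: -36/41 ≈ -0.87805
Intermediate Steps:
I = 1/82 ≈ 0.012195
Z = -4 (Z = 1*(-4) = -4)
(Z*I)*18 = -4*1/82*18 = -2/41*18 = -36/41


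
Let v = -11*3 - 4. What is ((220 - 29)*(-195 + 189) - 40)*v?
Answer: 43882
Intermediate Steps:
v = -37 (v = -33 - 4 = -37)
((220 - 29)*(-195 + 189) - 40)*v = ((220 - 29)*(-195 + 189) - 40)*(-37) = (191*(-6) - 40)*(-37) = (-1146 - 40)*(-37) = -1186*(-37) = 43882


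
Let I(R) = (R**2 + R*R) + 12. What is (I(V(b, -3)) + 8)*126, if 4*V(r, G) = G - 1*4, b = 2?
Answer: 13167/4 ≈ 3291.8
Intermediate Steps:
V(r, G) = -1 + G/4 (V(r, G) = (G - 1*4)/4 = (G - 4)/4 = (-4 + G)/4 = -1 + G/4)
I(R) = 12 + 2*R**2 (I(R) = (R**2 + R**2) + 12 = 2*R**2 + 12 = 12 + 2*R**2)
(I(V(b, -3)) + 8)*126 = ((12 + 2*(-1 + (1/4)*(-3))**2) + 8)*126 = ((12 + 2*(-1 - 3/4)**2) + 8)*126 = ((12 + 2*(-7/4)**2) + 8)*126 = ((12 + 2*(49/16)) + 8)*126 = ((12 + 49/8) + 8)*126 = (145/8 + 8)*126 = (209/8)*126 = 13167/4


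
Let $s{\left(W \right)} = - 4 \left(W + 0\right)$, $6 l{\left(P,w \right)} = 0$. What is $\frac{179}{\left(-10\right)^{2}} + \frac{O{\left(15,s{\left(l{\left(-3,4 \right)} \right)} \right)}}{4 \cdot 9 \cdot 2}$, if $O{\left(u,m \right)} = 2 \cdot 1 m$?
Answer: $\frac{179}{100} \approx 1.79$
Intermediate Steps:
$l{\left(P,w \right)} = 0$ ($l{\left(P,w \right)} = \frac{1}{6} \cdot 0 = 0$)
$s{\left(W \right)} = - 4 W$
$O{\left(u,m \right)} = 2 m$
$\frac{179}{\left(-10\right)^{2}} + \frac{O{\left(15,s{\left(l{\left(-3,4 \right)} \right)} \right)}}{4 \cdot 9 \cdot 2} = \frac{179}{\left(-10\right)^{2}} + \frac{2 \left(\left(-4\right) 0\right)}{4 \cdot 9 \cdot 2} = \frac{179}{100} + \frac{2 \cdot 0}{4 \cdot 18} = 179 \cdot \frac{1}{100} + \frac{0}{72} = \frac{179}{100} + 0 \cdot \frac{1}{72} = \frac{179}{100} + 0 = \frac{179}{100}$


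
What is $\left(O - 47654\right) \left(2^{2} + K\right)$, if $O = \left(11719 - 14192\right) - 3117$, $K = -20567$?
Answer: $1094856372$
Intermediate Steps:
$O = -5590$ ($O = -2473 - 3117 = -5590$)
$\left(O - 47654\right) \left(2^{2} + K\right) = \left(-5590 - 47654\right) \left(2^{2} - 20567\right) = - 53244 \left(4 - 20567\right) = \left(-53244\right) \left(-20563\right) = 1094856372$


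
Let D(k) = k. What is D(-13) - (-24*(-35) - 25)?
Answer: -828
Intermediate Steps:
D(-13) - (-24*(-35) - 25) = -13 - (-24*(-35) - 25) = -13 - (840 - 25) = -13 - 1*815 = -13 - 815 = -828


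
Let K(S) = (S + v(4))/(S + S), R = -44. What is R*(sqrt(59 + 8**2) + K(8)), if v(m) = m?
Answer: -33 - 44*sqrt(123) ≈ -520.98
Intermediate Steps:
K(S) = (4 + S)/(2*S) (K(S) = (S + 4)/(S + S) = (4 + S)/((2*S)) = (4 + S)*(1/(2*S)) = (4 + S)/(2*S))
R*(sqrt(59 + 8**2) + K(8)) = -44*(sqrt(59 + 8**2) + (1/2)*(4 + 8)/8) = -44*(sqrt(59 + 64) + (1/2)*(1/8)*12) = -44*(sqrt(123) + 3/4) = -44*(3/4 + sqrt(123)) = -33 - 44*sqrt(123)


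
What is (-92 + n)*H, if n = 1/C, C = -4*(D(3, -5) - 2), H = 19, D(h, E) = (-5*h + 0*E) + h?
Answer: -97869/56 ≈ -1747.7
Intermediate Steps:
D(h, E) = -4*h (D(h, E) = (-5*h + 0) + h = -5*h + h = -4*h)
C = 56 (C = -4*(-4*3 - 2) = -4*(-12 - 2) = -4*(-14) = 56)
n = 1/56 ≈ 0.017857
(-92 + n)*H = (-92 + 1/56)*19 = -5151/56*19 = -97869/56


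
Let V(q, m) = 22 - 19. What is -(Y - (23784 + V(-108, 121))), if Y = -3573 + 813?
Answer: 26547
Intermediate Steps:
V(q, m) = 3
Y = -2760
-(Y - (23784 + V(-108, 121))) = -(-2760 - (23784 + 3)) = -(-2760 - 1*23787) = -(-2760 - 23787) = -1*(-26547) = 26547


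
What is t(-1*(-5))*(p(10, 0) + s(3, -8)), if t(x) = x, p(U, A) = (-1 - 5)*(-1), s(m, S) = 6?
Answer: 60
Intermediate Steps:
p(U, A) = 6 (p(U, A) = -6*(-1) = 6)
t(-1*(-5))*(p(10, 0) + s(3, -8)) = (-1*(-5))*(6 + 6) = 5*12 = 60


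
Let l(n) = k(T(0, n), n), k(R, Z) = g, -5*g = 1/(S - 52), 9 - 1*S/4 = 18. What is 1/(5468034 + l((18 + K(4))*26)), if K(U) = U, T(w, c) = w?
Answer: 440/2405934961 ≈ 1.8288e-7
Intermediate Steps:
S = -36 (S = 36 - 4*18 = 36 - 72 = -36)
g = 1/440 (g = -1/(5*(-36 - 52)) = -⅕/(-88) = -⅕*(-1/88) = 1/440 ≈ 0.0022727)
k(R, Z) = 1/440
l(n) = 1/440
1/(5468034 + l((18 + K(4))*26)) = 1/(5468034 + 1/440) = 1/(2405934961/440) = 440/2405934961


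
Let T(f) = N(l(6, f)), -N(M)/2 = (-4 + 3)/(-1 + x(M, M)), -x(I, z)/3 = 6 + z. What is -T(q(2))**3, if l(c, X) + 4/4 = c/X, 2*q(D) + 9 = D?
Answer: 343/54872 ≈ 0.0062509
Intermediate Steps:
x(I, z) = -18 - 3*z (x(I, z) = -3*(6 + z) = -18 - 3*z)
q(D) = -9/2 + D/2
l(c, X) = -1 + c/X
N(M) = 2/(-19 - 3*M) (N(M) = -2*(-4 + 3)/(-1 + (-18 - 3*M)) = -(-2)/(-19 - 3*M) = 2/(-19 - 3*M))
T(f) = -2/(19 + 3*(6 - f)/f) (T(f) = -2/(19 + 3*((6 - f)/f)) = -2/(19 + 3*(6 - f)/f))
-T(q(2))**3 = -(-(-9/2 + (1/2)*2)/(9 + 8*(-9/2 + (1/2)*2)))**3 = -(-(-9/2 + 1)/(9 + 8*(-9/2 + 1)))**3 = -(-1*(-7/2)/(9 + 8*(-7/2)))**3 = -(-1*(-7/2)/(9 - 28))**3 = -(-1*(-7/2)/(-19))**3 = -(-1*(-7/2)*(-1/19))**3 = -(-7/38)**3 = -1*(-343/54872) = 343/54872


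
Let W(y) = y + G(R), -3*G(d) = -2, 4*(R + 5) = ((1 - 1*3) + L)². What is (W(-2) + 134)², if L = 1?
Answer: 158404/9 ≈ 17600.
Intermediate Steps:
R = -19/4 (R = -5 + ((1 - 1*3) + 1)²/4 = -5 + ((1 - 3) + 1)²/4 = -5 + (-2 + 1)²/4 = -5 + (¼)*(-1)² = -5 + (¼)*1 = -5 + ¼ = -19/4 ≈ -4.7500)
G(d) = ⅔ (G(d) = -⅓*(-2) = ⅔)
W(y) = ⅔ + y (W(y) = y + ⅔ = ⅔ + y)
(W(-2) + 134)² = ((⅔ - 2) + 134)² = (-4/3 + 134)² = (398/3)² = 158404/9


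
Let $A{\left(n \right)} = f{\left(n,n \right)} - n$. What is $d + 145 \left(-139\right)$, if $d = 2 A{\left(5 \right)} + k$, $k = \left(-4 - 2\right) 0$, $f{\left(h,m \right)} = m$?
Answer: $-20155$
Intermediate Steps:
$A{\left(n \right)} = 0$ ($A{\left(n \right)} = n - n = 0$)
$k = 0$ ($k = \left(-6\right) 0 = 0$)
$d = 0$ ($d = 2 \cdot 0 + 0 = 0 + 0 = 0$)
$d + 145 \left(-139\right) = 0 + 145 \left(-139\right) = 0 - 20155 = -20155$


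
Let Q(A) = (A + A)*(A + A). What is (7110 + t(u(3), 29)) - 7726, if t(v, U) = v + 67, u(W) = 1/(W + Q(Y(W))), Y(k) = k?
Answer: -21410/39 ≈ -548.97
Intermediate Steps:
Q(A) = 4*A² (Q(A) = (2*A)*(2*A) = 4*A²)
u(W) = 1/(W + 4*W²)
t(v, U) = 67 + v
(7110 + t(u(3), 29)) - 7726 = (7110 + (67 + 1/(3*(1 + 4*3)))) - 7726 = (7110 + (67 + 1/(3*(1 + 12)))) - 7726 = (7110 + (67 + (⅓)/13)) - 7726 = (7110 + (67 + (⅓)*(1/13))) - 7726 = (7110 + (67 + 1/39)) - 7726 = (7110 + 2614/39) - 7726 = 279904/39 - 7726 = -21410/39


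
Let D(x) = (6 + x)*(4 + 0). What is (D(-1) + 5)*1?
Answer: 25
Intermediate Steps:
D(x) = 24 + 4*x (D(x) = (6 + x)*4 = 24 + 4*x)
(D(-1) + 5)*1 = ((24 + 4*(-1)) + 5)*1 = ((24 - 4) + 5)*1 = (20 + 5)*1 = 25*1 = 25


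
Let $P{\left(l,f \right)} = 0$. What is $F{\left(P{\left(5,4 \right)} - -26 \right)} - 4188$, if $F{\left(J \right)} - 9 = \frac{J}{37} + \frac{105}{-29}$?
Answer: $- \frac{4487198}{1073} \approx -4181.9$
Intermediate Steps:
$F{\left(J \right)} = \frac{156}{29} + \frac{J}{37}$ ($F{\left(J \right)} = 9 + \left(\frac{J}{37} + \frac{105}{-29}\right) = 9 + \left(J \frac{1}{37} + 105 \left(- \frac{1}{29}\right)\right) = 9 + \left(\frac{J}{37} - \frac{105}{29}\right) = 9 + \left(- \frac{105}{29} + \frac{J}{37}\right) = \frac{156}{29} + \frac{J}{37}$)
$F{\left(P{\left(5,4 \right)} - -26 \right)} - 4188 = \left(\frac{156}{29} + \frac{0 - -26}{37}\right) - 4188 = \left(\frac{156}{29} + \frac{0 + 26}{37}\right) - 4188 = \left(\frac{156}{29} + \frac{1}{37} \cdot 26\right) - 4188 = \left(\frac{156}{29} + \frac{26}{37}\right) - 4188 = \frac{6526}{1073} - 4188 = - \frac{4487198}{1073}$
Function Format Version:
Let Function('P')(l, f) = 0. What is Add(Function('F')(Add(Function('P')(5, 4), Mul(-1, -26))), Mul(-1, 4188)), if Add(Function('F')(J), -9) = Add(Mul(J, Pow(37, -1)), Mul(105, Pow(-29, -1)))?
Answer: Rational(-4487198, 1073) ≈ -4181.9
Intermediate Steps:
Function('F')(J) = Add(Rational(156, 29), Mul(Rational(1, 37), J)) (Function('F')(J) = Add(9, Add(Mul(J, Pow(37, -1)), Mul(105, Pow(-29, -1)))) = Add(9, Add(Mul(J, Rational(1, 37)), Mul(105, Rational(-1, 29)))) = Add(9, Add(Mul(Rational(1, 37), J), Rational(-105, 29))) = Add(9, Add(Rational(-105, 29), Mul(Rational(1, 37), J))) = Add(Rational(156, 29), Mul(Rational(1, 37), J)))
Add(Function('F')(Add(Function('P')(5, 4), Mul(-1, -26))), Mul(-1, 4188)) = Add(Add(Rational(156, 29), Mul(Rational(1, 37), Add(0, Mul(-1, -26)))), Mul(-1, 4188)) = Add(Add(Rational(156, 29), Mul(Rational(1, 37), Add(0, 26))), -4188) = Add(Add(Rational(156, 29), Mul(Rational(1, 37), 26)), -4188) = Add(Add(Rational(156, 29), Rational(26, 37)), -4188) = Add(Rational(6526, 1073), -4188) = Rational(-4487198, 1073)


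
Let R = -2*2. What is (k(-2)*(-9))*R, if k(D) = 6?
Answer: 216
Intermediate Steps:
R = -4
(k(-2)*(-9))*R = (6*(-9))*(-4) = -54*(-4) = 216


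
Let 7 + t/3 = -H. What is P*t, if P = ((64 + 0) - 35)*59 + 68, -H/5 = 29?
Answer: 736506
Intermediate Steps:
H = -145 (H = -5*29 = -145)
P = 1779 (P = (64 - 35)*59 + 68 = 29*59 + 68 = 1711 + 68 = 1779)
t = 414 (t = -21 + 3*(-1*(-145)) = -21 + 3*145 = -21 + 435 = 414)
P*t = 1779*414 = 736506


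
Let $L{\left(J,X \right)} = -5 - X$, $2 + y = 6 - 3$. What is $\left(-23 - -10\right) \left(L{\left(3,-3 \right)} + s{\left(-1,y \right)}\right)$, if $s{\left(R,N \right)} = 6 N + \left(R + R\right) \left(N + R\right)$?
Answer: $-52$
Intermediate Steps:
$y = 1$ ($y = -2 + \left(6 - 3\right) = -2 + 3 = 1$)
$s{\left(R,N \right)} = 6 N + 2 R \left(N + R\right)$
$\left(-23 - -10\right) \left(L{\left(3,-3 \right)} + s{\left(-1,y \right)}\right) = \left(-23 - -10\right) \left(\left(-5 - -3\right) + \left(2 \left(-1\right)^{2} + 6 \cdot 1 + 2 \cdot 1 \left(-1\right)\right)\right) = \left(-23 + 10\right) \left(\left(-5 + 3\right) + \left(2 \cdot 1 + 6 - 2\right)\right) = - 13 \left(-2 + \left(2 + 6 - 2\right)\right) = - 13 \left(-2 + 6\right) = \left(-13\right) 4 = -52$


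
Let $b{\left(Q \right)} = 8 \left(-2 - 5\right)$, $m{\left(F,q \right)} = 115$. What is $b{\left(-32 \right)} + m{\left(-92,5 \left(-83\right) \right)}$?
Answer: $59$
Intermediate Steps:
$b{\left(Q \right)} = -56$ ($b{\left(Q \right)} = 8 \left(-7\right) = -56$)
$b{\left(-32 \right)} + m{\left(-92,5 \left(-83\right) \right)} = -56 + 115 = 59$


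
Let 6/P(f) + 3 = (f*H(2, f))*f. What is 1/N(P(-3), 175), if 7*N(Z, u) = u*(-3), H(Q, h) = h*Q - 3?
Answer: -1/75 ≈ -0.013333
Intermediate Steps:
H(Q, h) = -3 + Q*h (H(Q, h) = Q*h - 3 = -3 + Q*h)
P(f) = 6/(-3 + f**2*(-3 + 2*f)) (P(f) = 6/(-3 + (f*(-3 + 2*f))*f) = 6/(-3 + f**2*(-3 + 2*f)))
N(Z, u) = -3*u/7 (N(Z, u) = (u*(-3))/7 = (-3*u)/7 = -3*u/7)
1/N(P(-3), 175) = 1/(-3/7*175) = 1/(-75) = -1/75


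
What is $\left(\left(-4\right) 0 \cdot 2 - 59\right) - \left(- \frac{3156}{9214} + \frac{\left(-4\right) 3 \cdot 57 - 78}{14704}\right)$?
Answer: $- \frac{1985012453}{33870664} \approx -58.606$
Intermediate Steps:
$\left(\left(-4\right) 0 \cdot 2 - 59\right) - \left(- \frac{3156}{9214} + \frac{\left(-4\right) 3 \cdot 57 - 78}{14704}\right) = \left(0 \cdot 2 - 59\right) - \left(\left(-3156\right) \frac{1}{9214} + \left(\left(-12\right) 57 - 78\right) \frac{1}{14704}\right) = \left(0 - 59\right) - \left(- \frac{1578}{4607} + \left(-684 - 78\right) \frac{1}{14704}\right) = -59 - \left(- \frac{1578}{4607} - \frac{381}{7352}\right) = -59 - - \frac{13356723}{33870664} = -59 + \frac{13356723}{33870664} = - \frac{1985012453}{33870664}$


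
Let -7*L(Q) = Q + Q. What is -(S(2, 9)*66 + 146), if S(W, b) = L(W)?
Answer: -758/7 ≈ -108.29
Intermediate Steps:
L(Q) = -2*Q/7 (L(Q) = -(Q + Q)/7 = -2*Q/7)
S(W, b) = -2*W/7
-(S(2, 9)*66 + 146) = -(-2/7*2*66 + 146) = -(-4/7*66 + 146) = -(-264/7 + 146) = -1*758/7 = -758/7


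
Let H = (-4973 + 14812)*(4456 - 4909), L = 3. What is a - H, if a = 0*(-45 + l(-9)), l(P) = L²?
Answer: 4457067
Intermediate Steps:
l(P) = 9 (l(P) = 3² = 9)
H = -4457067 (H = 9839*(-453) = -4457067)
a = 0 (a = 0*(-45 + 9) = 0*(-36) = 0)
a - H = 0 - 1*(-4457067) = 0 + 4457067 = 4457067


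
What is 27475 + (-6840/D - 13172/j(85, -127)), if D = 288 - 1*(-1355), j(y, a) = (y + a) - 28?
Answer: 1590531273/57505 ≈ 27659.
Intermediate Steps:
j(y, a) = -28 + a + y (j(y, a) = (a + y) - 28 = -28 + a + y)
D = 1643 (D = 288 + 1355 = 1643)
27475 + (-6840/D - 13172/j(85, -127)) = 27475 + (-6840/1643 - 13172/(-28 - 127 + 85)) = 27475 + (-6840*1/1643 - 13172/(-70)) = 27475 + (-6840/1643 - 13172*(-1/70)) = 27475 + (-6840/1643 + 6586/35) = 27475 + 10581398/57505 = 1590531273/57505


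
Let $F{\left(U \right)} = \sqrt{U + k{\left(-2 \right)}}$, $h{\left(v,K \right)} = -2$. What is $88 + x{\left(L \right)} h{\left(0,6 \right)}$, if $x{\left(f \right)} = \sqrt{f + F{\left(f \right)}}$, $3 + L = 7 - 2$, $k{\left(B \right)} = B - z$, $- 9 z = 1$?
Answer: $88 - \frac{2 \sqrt{21}}{3} \approx 84.945$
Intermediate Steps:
$z = - \frac{1}{9}$ ($z = \left(- \frac{1}{9}\right) 1 = - \frac{1}{9} \approx -0.11111$)
$k{\left(B \right)} = \frac{1}{9} + B$ ($k{\left(B \right)} = B - - \frac{1}{9} = B + \frac{1}{9} = \frac{1}{9} + B$)
$F{\left(U \right)} = \sqrt{- \frac{17}{9} + U}$ ($F{\left(U \right)} = \sqrt{U + \left(\frac{1}{9} - 2\right)} = \sqrt{U - \frac{17}{9}} = \sqrt{- \frac{17}{9} + U}$)
$L = 2$ ($L = -3 + \left(7 - 2\right) = -3 + 5 = 2$)
$x{\left(f \right)} = \sqrt{f + \frac{\sqrt{-17 + 9 f}}{3}}$
$88 + x{\left(L \right)} h{\left(0,6 \right)} = 88 + \frac{\sqrt{3 \sqrt{-17 + 9 \cdot 2} + 9 \cdot 2}}{3} \left(-2\right) = 88 + \frac{\sqrt{3 \sqrt{-17 + 18} + 18}}{3} \left(-2\right) = 88 + \frac{\sqrt{3 \sqrt{1} + 18}}{3} \left(-2\right) = 88 + \frac{\sqrt{3 \cdot 1 + 18}}{3} \left(-2\right) = 88 + \frac{\sqrt{3 + 18}}{3} \left(-2\right) = 88 + \frac{\sqrt{21}}{3} \left(-2\right) = 88 - \frac{2 \sqrt{21}}{3}$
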